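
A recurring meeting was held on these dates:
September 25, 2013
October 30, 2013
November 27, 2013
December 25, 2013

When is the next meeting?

January 29, 2014

These are Wednesdays with 35, 28, 28-day gaps.
Each is the final Wednesday of its month — October 30, 2013 is past the 28th, so '4th Wednesday' doesn't fit.
Last Wednesday of January 2014: January 29, 2014.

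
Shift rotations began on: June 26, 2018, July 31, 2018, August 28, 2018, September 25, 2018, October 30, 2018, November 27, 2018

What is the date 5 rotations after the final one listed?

April 30, 2019

Every date is a Tuesday; gaps 35, 28, 28, 35, 28 days.
Each is the last Tuesday of its month (at least one falls on the 29th or later, ruling out '4th Tuesday').
Last Tuesday of December 2018: December 25, 2018.
January 2019 ends with Tuesday January 29, 2019.
February 2019 ends with Tuesday February 26, 2019.
Last Tuesday of March 2019: March 26, 2019.
Last Tuesday of April 2019: April 30, 2019.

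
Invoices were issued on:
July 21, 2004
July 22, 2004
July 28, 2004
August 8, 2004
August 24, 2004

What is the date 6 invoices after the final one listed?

March 13, 2005

The spacing grows by 5 each time: 1, 6, 11, 16 days.
Next gap: 21 days. August 24, 2004 + 21 days = September 14, 2004.
Next gap: 26 days. September 14, 2004 + 26 days = October 10, 2004.
Next gap: 31 days. October 10, 2004 + 31 days = November 10, 2004.
Next gap: 36 days. November 10, 2004 + 36 days = December 16, 2004.
Next gap: 41 days. December 16, 2004 + 41 days = January 26, 2005.
Next gap: 46 days. January 26, 2005 + 46 days = March 13, 2005.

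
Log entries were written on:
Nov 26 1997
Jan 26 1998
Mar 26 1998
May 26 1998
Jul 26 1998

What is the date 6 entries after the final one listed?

The day-of-month is always 26 (61, 59, 61, 61 days between events).
So this recurs on the 26th of every 2 months.
Next: September 1998 → Sep 26 1998.
Next: November 1998 → Nov 26 1998.
January 1999: Jan 26 1999.
March 1999: Mar 26 1999.
Next: May 1999 → May 26 1999.
July 1999: Jul 26 1999.

Jul 26 1999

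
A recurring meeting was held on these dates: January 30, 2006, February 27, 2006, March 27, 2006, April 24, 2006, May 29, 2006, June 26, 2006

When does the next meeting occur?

July 31, 2006

These are Mondays with 28, 28, 28, 35, 28-day gaps.
Each is the final Monday of its month — January 30, 2006 is past the 28th, so '4th Monday' doesn't fit.
July 2006 ends with Monday July 31, 2006.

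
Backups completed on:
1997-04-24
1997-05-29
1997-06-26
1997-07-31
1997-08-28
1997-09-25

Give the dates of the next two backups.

1997-10-30, 1997-11-27

These are Thursdays with 35, 28, 35, 28, 28-day gaps.
Each is the final Thursday of its month — 1997-05-29 is past the 28th, so '4th Thursday' doesn't fit.
October 1997 ends with Thursday 1997-10-30.
Last Thursday of November 1997: 1997-11-27.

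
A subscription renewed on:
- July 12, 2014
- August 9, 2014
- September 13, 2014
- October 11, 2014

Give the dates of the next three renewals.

Gaps: 28, 35, 28 days — a mix of 28 and 35. Every date is a Saturday.
Each is the 2nd Saturday of its month.
November 2014 — 2nd Saturday is November 8, 2014.
December 2014 — 2nd Saturday is December 13, 2014.
January 2015 — 2nd Saturday is January 10, 2015.

November 8, 2014; December 13, 2014; January 10, 2015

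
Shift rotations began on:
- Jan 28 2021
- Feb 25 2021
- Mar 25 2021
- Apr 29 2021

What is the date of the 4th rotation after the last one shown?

These are Thursdays with 28, 28, 35-day gaps.
Each is the final Thursday of its month — Apr 29 2021 is past the 28th, so '4th Thursday' doesn't fit.
Last Thursday of May 2021: May 27 2021.
June 2021 ends with Thursday Jun 24 2021.
July 2021 ends with Thursday Jul 29 2021.
August 2021 ends with Thursday Aug 26 2021.

Aug 26 2021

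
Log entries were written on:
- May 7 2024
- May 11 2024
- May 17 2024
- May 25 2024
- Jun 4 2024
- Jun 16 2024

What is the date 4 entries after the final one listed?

Aug 23 2024

Intervals are 4, 6, 8, 10, 12 days — an arithmetic progression with common difference 2.
Next gap: 14 days. Jun 16 2024 + 14 days = Jun 30 2024.
Next gap: 16 days. Jun 30 2024 + 16 days = Jul 16 2024.
Next gap: 18 days. Jul 16 2024 + 18 days = Aug 3 2024.
Next gap: 20 days. Aug 3 2024 + 20 days = Aug 23 2024.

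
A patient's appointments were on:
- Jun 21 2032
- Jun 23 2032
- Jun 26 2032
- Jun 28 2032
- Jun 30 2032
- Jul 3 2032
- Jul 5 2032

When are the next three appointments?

Jul 7 2032, Jul 10 2032, Jul 12 2032

The gap pattern 2, 3, 2, 2, 3, 2 repeats every 3 events.
These are the Mondays, Wednesdays and Saturdays of each week.
The following Wednesday is Jul 7 2032.
Next Saturday: Jul 10 2032.
Next Monday: Jul 12 2032.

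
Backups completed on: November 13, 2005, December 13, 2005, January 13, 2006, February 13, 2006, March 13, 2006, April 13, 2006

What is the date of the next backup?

Each date is the 13th; the gaps (30, 31, 31, 28, 31) track the month lengths.
The rule is the 13th of each month.
May 2006: May 13, 2006.

May 13, 2006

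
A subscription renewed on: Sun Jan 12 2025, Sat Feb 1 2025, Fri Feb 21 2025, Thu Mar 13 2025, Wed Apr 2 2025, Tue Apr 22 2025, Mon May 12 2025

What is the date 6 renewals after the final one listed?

Tue Sep 9 2025

Every event comes 20 days after the last (20, 20, 20, 20, 20, 20).
Mon May 12 2025 + 20 days = Sun Jun 1 2025.
Sun Jun 1 2025 + 20 days = Sat Jun 21 2025.
Sat Jun 21 2025 + 20 days = Fri Jul 11 2025.
Fri Jul 11 2025 + 20 days = Thu Jul 31 2025.
Thu Jul 31 2025 + 20 days = Wed Aug 20 2025.
Wed Aug 20 2025 + 20 days = Tue Sep 9 2025.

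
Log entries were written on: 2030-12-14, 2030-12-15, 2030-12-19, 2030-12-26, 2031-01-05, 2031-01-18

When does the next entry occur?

Gaps: 1, 4, 7, 10, 13 days — each gap is 3 larger than the previous one.
Next gap: 16 days. 2031-01-18 + 16 days = 2031-02-03.

2031-02-03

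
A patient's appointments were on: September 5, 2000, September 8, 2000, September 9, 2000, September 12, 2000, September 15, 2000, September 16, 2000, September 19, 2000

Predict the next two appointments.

September 22, 2000; September 23, 2000

Every event lands on a Tuesday or Friday or Saturday (gaps cycle 3, 1, 3, 3, 1, 3).
So the schedule is: every Tuesday, Friday and Saturday.
The following Friday is September 22, 2000.
The following Saturday is September 23, 2000.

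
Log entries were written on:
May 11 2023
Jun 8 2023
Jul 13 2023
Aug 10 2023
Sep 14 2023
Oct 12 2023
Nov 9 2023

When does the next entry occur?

Dec 14 2023

These are Thursdays at 28- or 35-day spacing (28, 35, 28, 35, 28, 28).
The pattern: 2nd Thursday of the month.
2nd Thursday of December 2023: Dec 14 2023.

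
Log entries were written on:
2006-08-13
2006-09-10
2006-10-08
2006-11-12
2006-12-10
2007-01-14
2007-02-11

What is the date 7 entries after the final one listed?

Gaps: 28, 28, 35, 28, 35, 28 days — a mix of 28 and 35. Every date is a Sunday.
Each is the 2nd Sunday of its month.
March 2007 — 2nd Sunday is 2007-03-11.
2nd Sunday of April 2007: 2007-04-08.
2nd Sunday of May 2007: 2007-05-13.
2nd Sunday of June 2007: 2007-06-10.
July 2007 — 2nd Sunday is 2007-07-08.
August 2007 — 2nd Sunday is 2007-08-12.
2nd Sunday of September 2007: 2007-09-09.

2007-09-09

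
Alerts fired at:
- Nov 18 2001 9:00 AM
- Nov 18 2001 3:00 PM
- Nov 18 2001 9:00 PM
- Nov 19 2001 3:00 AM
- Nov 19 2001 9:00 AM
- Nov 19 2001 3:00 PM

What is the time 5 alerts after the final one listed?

Nov 20 2001 9:00 PM

Gaps: 6, 6, 6, 6, 6 hours — each event is 6 hours after the previous one.
Nov 19 2001 3:00 PM + 6 h = Nov 19 2001 9:00 PM.
Nov 19 2001 9:00 PM + 6 h = Nov 20 2001 3:00 AM.
Nov 20 2001 3:00 AM + 6 h = Nov 20 2001 9:00 AM.
Nov 20 2001 9:00 AM + 6 h = Nov 20 2001 3:00 PM.
Nov 20 2001 3:00 PM + 6 h = Nov 20 2001 9:00 PM.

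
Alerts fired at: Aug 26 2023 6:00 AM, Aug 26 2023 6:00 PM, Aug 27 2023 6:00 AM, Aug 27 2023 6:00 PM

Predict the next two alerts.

Aug 28 2023 6:00 AM, Aug 28 2023 6:00 PM

Spacing: 12, 12, 12 h — constant 12 h.
Aug 27 2023 6:00 PM + 12 h = Aug 28 2023 6:00 AM.
Aug 28 2023 6:00 AM + 12 h = Aug 28 2023 6:00 PM.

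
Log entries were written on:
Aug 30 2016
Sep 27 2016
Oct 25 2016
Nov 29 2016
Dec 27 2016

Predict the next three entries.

Jan 31 2017, Feb 28 2017, Mar 28 2017

All Tuesdays; the gaps (28, 28, 35, 28) vary with month length.
This is the last Tuesday of each month.
January 2017 ends with Tuesday Jan 31 2017.
Last Tuesday of February 2017: Feb 28 2017.
Last Tuesday of March 2017: Mar 28 2017.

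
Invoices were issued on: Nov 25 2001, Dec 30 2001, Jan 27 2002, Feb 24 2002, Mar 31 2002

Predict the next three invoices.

Every date is a Sunday; gaps 35, 28, 28, 35 days.
Each is the last Sunday of its month (at least one falls on the 29th or later, ruling out '4th Sunday').
Last Sunday of April 2002: Apr 28 2002.
Last Sunday of May 2002: May 26 2002.
June 2002 ends with Sunday Jun 30 2002.

Apr 28 2002, May 26 2002, Jun 30 2002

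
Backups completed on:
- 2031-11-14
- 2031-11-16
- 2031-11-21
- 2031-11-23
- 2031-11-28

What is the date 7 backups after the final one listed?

2031-12-21

Gaps: 2, 5, 2, 5 days — not constant, but cyclic with period 2.
The events fall on every Friday and Sunday.
The following Sunday is 2031-11-30.
The following Friday is 2031-12-05.
Next Sunday: 2031-12-07.
Next Friday: 2031-12-12.
The following Sunday is 2031-12-14.
Next Friday: 2031-12-19.
The following Sunday is 2031-12-21.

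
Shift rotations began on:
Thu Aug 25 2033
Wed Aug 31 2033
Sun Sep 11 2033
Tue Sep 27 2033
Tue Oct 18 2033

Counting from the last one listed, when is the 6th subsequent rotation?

The spacing grows by 5 each time: 6, 11, 16, 21 days.
Next gap: 26 days. Tue Oct 18 2033 + 26 days = Sun Nov 13 2033.
Next gap: 31 days. Sun Nov 13 2033 + 31 days = Wed Dec 14 2033.
Next gap: 36 days. Wed Dec 14 2033 + 36 days = Thu Jan 19 2034.
Next gap: 41 days. Thu Jan 19 2034 + 41 days = Wed Mar 1 2034.
Next gap: 46 days. Wed Mar 1 2034 + 46 days = Sun Apr 16 2034.
Next gap: 51 days. Sun Apr 16 2034 + 51 days = Tue Jun 6 2034.

Tue Jun 6 2034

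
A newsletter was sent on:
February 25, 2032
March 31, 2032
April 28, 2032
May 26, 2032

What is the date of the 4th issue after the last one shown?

September 29, 2032

Every date is a Wednesday; gaps 35, 28, 28 days.
Each is the last Wednesday of its month (at least one falls on the 29th or later, ruling out '4th Wednesday').
June 2032 ends with Wednesday June 30, 2032.
July 2032 ends with Wednesday July 28, 2032.
Last Wednesday of August 2032: August 25, 2032.
Last Wednesday of September 2032: September 29, 2032.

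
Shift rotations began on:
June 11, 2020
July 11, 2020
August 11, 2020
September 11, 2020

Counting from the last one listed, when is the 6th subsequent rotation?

March 11, 2021

Gaps: 30, 31, 31 days — not constant. Every event is on the 11th of the month.
Pattern: the 11th of each month.
Next: October 2020 → October 11, 2020.
November 2020: November 11, 2020.
Next: December 2020 → December 11, 2020.
January 2021: January 11, 2021.
February 2021: February 11, 2021.
Next: March 2021 → March 11, 2021.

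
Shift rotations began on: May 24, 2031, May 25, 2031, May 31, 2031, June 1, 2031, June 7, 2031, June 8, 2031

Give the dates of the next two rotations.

June 14, 2031; June 15, 2031

Gaps: 1, 6, 1, 6, 1 days — not constant, but cyclic with period 2.
The events fall on every Saturday and Sunday.
Next Saturday: June 14, 2031.
Next Sunday: June 15, 2031.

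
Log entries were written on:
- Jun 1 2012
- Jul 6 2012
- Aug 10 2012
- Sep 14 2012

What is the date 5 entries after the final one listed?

Mar 8 2013

Gaps between consecutive events: 35, 35, 35 days — a constant 35-day interval.
Sep 14 2012 + 35 days = Oct 19 2012.
Oct 19 2012 + 35 days = Nov 23 2012.
Nov 23 2012 + 35 days = Dec 28 2012.
Dec 28 2012 + 35 days = Feb 1 2013.
Feb 1 2013 + 35 days = Mar 8 2013.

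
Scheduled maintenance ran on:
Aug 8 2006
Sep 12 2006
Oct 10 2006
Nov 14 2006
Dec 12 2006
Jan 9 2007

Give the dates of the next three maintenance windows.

Feb 13 2007, Mar 13 2007, Apr 10 2007

All dates are Tuesdays, 35, 28, 35, 28, 28 days apart.
Specifically, the 2nd Tuesday of each month.
2nd Tuesday of February 2007: Feb 13 2007.
2nd Tuesday of March 2007: Mar 13 2007.
2nd Tuesday of April 2007: Apr 10 2007.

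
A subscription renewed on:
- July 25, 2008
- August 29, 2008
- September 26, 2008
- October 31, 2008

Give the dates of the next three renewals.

November 28, 2008; December 26, 2008; January 30, 2009

These are Fridays with 35, 28, 35-day gaps.
Each is the final Friday of its month — August 29, 2008 is past the 28th, so '4th Friday' doesn't fit.
November 2008 ends with Friday November 28, 2008.
Last Friday of December 2008: December 26, 2008.
Last Friday of January 2009: January 30, 2009.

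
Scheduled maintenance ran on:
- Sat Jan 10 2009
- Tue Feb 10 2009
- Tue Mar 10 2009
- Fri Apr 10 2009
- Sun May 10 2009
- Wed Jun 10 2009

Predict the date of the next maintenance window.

Fri Jul 10 2009

The day-of-month is always 10 (31, 28, 31, 30, 31 days between events).
So this recurs on the 10th of each month.
July 2009: Fri Jul 10 2009.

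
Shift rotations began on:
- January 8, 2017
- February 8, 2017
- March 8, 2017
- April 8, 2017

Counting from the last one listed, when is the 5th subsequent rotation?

September 8, 2017

The day-of-month is always 8 (31, 28, 31 days between events).
So this recurs on the 8th of each month.
Next: May 2017 → May 8, 2017.
Next: June 2017 → June 8, 2017.
Next: July 2017 → July 8, 2017.
Next: August 2017 → August 8, 2017.
Next: September 2017 → September 8, 2017.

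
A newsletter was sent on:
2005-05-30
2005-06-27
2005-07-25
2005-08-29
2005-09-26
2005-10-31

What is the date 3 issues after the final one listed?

2006-01-30

Every date is a Monday; gaps 28, 28, 35, 28, 35 days.
Each is the last Monday of its month (at least one falls on the 29th or later, ruling out '4th Monday').
November 2005 ends with Monday 2005-11-28.
December 2005 ends with Monday 2005-12-26.
January 2006 ends with Monday 2006-01-30.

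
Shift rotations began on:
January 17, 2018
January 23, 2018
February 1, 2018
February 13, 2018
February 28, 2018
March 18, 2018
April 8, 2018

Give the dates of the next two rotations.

Gaps: 6, 9, 12, 15, 18, 21 days — each gap is 3 larger than the previous one.
Next gap: 24 days. April 8, 2018 + 24 days = May 2, 2018.
Next gap: 27 days. May 2, 2018 + 27 days = May 29, 2018.

May 2, 2018; May 29, 2018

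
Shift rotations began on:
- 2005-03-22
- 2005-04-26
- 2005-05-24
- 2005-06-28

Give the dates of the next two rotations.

2005-07-26, 2005-08-23

All dates are Tuesdays, 35, 28, 35 days apart.
Specifically, the 4th Tuesday of each month.
July 2005 — 4th Tuesday is 2005-07-26.
4th Tuesday of August 2005: 2005-08-23.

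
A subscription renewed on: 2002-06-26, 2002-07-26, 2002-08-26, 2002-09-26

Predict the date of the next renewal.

Each date is the 26th; the gaps (30, 31, 31) track the month lengths.
The rule is the 26th of each month.
October 2002: 2002-10-26.

2002-10-26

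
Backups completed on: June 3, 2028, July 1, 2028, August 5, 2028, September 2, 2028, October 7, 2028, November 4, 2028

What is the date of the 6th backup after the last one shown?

May 5, 2029

Gaps: 28, 35, 28, 35, 28 days — a mix of 28 and 35. Every date is a Saturday.
Each is the 1st Saturday of its month.
1st Saturday of December 2028: December 2, 2028.
January 2029 — 1st Saturday is January 6, 2029.
1st Saturday of February 2029: February 3, 2029.
March 2029 — 1st Saturday is March 3, 2029.
April 2029 — 1st Saturday is April 7, 2029.
1st Saturday of May 2029: May 5, 2029.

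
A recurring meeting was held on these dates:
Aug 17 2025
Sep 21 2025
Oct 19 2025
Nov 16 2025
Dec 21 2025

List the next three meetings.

Jan 18 2026, Feb 15 2026, Mar 15 2026

All dates are Sundays, 35, 28, 28, 35 days apart.
Specifically, the 3rd Sunday of each month.
January 2026 — 3rd Sunday is Jan 18 2026.
3rd Sunday of February 2026: Feb 15 2026.
March 2026 — 3rd Sunday is Mar 15 2026.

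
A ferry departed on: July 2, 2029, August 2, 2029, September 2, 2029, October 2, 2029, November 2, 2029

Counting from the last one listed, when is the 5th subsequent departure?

Each date is the 2nd; the gaps (31, 31, 30, 31) track the month lengths.
The rule is the 2nd of each month.
December 2029: December 2, 2029.
January 2030: January 2, 2030.
February 2030: February 2, 2030.
Next: March 2030 → March 2, 2030.
April 2030: April 2, 2030.

April 2, 2030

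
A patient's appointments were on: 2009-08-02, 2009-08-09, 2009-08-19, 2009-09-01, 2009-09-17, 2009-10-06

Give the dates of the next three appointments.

2009-10-28, 2009-11-22, 2009-12-20

Gaps: 7, 10, 13, 16, 19 days — each gap is 3 larger than the previous one.
Next gap: 22 days. 2009-10-06 + 22 days = 2009-10-28.
Next gap: 25 days. 2009-10-28 + 25 days = 2009-11-22.
Next gap: 28 days. 2009-11-22 + 28 days = 2009-12-20.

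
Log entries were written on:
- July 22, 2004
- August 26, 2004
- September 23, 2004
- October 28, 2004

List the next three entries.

All dates are Thursdays, 35, 28, 35 days apart.
Specifically, the 4th Thursday of each month.
November 2004 — 4th Thursday is November 25, 2004.
4th Thursday of December 2004: December 23, 2004.
4th Thursday of January 2005: January 27, 2005.

November 25, 2004; December 23, 2004; January 27, 2005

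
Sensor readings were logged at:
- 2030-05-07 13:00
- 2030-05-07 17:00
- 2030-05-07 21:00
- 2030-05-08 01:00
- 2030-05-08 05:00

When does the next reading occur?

Gaps: 4, 4, 4, 4 hours — each event is 4 hours after the previous one.
2030-05-08 05:00 + 4 h = 2030-05-08 09:00.

2030-05-08 09:00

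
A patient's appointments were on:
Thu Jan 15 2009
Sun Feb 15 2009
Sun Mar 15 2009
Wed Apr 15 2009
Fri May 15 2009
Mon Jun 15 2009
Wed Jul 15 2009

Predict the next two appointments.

Sat Aug 15 2009, Tue Sep 15 2009

The day-of-month is always 15 (31, 28, 31, 30, 31, 30 days between events).
So this recurs on the 15th of each month.
August 2009: Sat Aug 15 2009.
September 2009: Tue Sep 15 2009.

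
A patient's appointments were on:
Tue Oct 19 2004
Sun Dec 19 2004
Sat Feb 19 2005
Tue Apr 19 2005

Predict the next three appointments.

Gaps: 61, 62, 59 days — not constant. Every event is on the 19th of the month.
Pattern: the 19th of every 2 months.
Next: June 2005 → Sun Jun 19 2005.
Next: August 2005 → Fri Aug 19 2005.
October 2005: Wed Oct 19 2005.

Sun Jun 19 2005, Fri Aug 19 2005, Wed Oct 19 2005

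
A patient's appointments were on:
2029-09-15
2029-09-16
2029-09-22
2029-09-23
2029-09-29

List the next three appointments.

Every event lands on a Saturday or Sunday (gaps cycle 1, 6, 1, 6).
So the schedule is: every Saturday and Sunday.
The following Sunday is 2029-09-30.
Next Saturday: 2029-10-06.
The following Sunday is 2029-10-07.

2029-09-30, 2029-10-06, 2029-10-07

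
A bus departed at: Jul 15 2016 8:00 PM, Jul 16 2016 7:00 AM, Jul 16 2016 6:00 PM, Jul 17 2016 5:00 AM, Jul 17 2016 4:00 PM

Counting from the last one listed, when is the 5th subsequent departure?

Jul 19 2016 11:00 PM

Gaps: 11, 11, 11, 11 hours — each event is 11 hours after the previous one.
Jul 17 2016 4:00 PM + 11 h = Jul 18 2016 3:00 AM.
Jul 18 2016 3:00 AM + 11 h = Jul 18 2016 2:00 PM.
Jul 18 2016 2:00 PM + 11 h = Jul 19 2016 1:00 AM.
Jul 19 2016 1:00 AM + 11 h = Jul 19 2016 12:00 PM.
Jul 19 2016 12:00 PM + 11 h = Jul 19 2016 11:00 PM.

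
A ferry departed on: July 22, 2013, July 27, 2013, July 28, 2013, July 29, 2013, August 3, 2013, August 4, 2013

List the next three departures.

August 5, 2013; August 10, 2013; August 11, 2013

Gaps: 5, 1, 1, 5, 1 days — not constant, but cyclic with period 3.
The events fall on every Monday, Saturday and Sunday.
The following Monday is August 5, 2013.
The following Saturday is August 10, 2013.
Next Sunday: August 11, 2013.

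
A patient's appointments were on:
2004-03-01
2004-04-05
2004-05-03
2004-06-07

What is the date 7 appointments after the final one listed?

2005-01-03

These are Mondays at 28- or 35-day spacing (35, 28, 35).
The pattern: 1st Monday of the month.
July 2004 — 1st Monday is 2004-07-05.
1st Monday of August 2004: 2004-08-02.
September 2004 — 1st Monday is 2004-09-06.
October 2004 — 1st Monday is 2004-10-04.
November 2004 — 1st Monday is 2004-11-01.
December 2004 — 1st Monday is 2004-12-06.
1st Monday of January 2005: 2005-01-03.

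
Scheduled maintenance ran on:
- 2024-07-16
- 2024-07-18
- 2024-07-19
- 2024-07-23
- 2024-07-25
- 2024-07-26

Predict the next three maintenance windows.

Every event lands on a Tuesday or Thursday or Friday (gaps cycle 2, 1, 4, 2, 1).
So the schedule is: every Tuesday, Thursday and Friday.
The following Tuesday is 2024-07-30.
The following Thursday is 2024-08-01.
The following Friday is 2024-08-02.

2024-07-30, 2024-08-01, 2024-08-02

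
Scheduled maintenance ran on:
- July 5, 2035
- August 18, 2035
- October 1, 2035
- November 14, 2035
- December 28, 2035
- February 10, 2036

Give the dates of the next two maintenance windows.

March 25, 2036; May 8, 2036

Gaps between consecutive events: 44, 44, 44, 44, 44 days — a constant 44-day interval.
February 10, 2036 + 44 days = March 25, 2036.
March 25, 2036 + 44 days = May 8, 2036.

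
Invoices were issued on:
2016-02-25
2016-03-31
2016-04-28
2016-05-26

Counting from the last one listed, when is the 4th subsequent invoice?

All Thursdays; the gaps (35, 28, 28) vary with month length.
This is the last Thursday of each month.
Last Thursday of June 2016: 2016-06-30.
July 2016 ends with Thursday 2016-07-28.
August 2016 ends with Thursday 2016-08-25.
Last Thursday of September 2016: 2016-09-29.

2016-09-29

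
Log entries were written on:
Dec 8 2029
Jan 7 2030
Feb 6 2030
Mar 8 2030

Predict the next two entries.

Every event comes 30 days after the last (30, 30, 30).
Mar 8 2030 + 30 days = Apr 7 2030.
Apr 7 2030 + 30 days = May 7 2030.

Apr 7 2030, May 7 2030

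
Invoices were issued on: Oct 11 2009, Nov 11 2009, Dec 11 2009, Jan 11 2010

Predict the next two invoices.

Feb 11 2010, Mar 11 2010

The day-of-month is always 11 (31, 30, 31 days between events).
So this recurs on the 11th of each month.
February 2010: Feb 11 2010.
Next: March 2010 → Mar 11 2010.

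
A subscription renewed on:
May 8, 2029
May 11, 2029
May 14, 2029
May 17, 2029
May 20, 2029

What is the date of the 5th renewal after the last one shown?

Every event comes 3 days after the last (3, 3, 3, 3).
May 20, 2029 + 3 days = May 23, 2029.
May 23, 2029 + 3 days = May 26, 2029.
May 26, 2029 + 3 days = May 29, 2029.
May 29, 2029 + 3 days = June 1, 2029.
June 1, 2029 + 3 days = June 4, 2029.

June 4, 2029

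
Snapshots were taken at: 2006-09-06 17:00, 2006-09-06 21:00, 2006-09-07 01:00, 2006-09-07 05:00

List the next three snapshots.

2006-09-07 09:00, 2006-09-07 13:00, 2006-09-07 17:00

The interval is a steady 4 hours (4, 4, 4).
2006-09-07 05:00 + 4 h = 2006-09-07 09:00.
2006-09-07 09:00 + 4 h = 2006-09-07 13:00.
2006-09-07 13:00 + 4 h = 2006-09-07 17:00.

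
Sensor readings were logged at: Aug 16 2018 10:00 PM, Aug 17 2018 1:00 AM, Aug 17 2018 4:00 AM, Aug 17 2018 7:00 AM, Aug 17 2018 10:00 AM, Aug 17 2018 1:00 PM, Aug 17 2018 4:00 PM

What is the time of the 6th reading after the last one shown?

Aug 18 2018 10:00 AM

Spacing: 3, 3, 3, 3, 3, 3 h — constant 3 h.
Aug 17 2018 4:00 PM + 3 h = Aug 17 2018 7:00 PM.
Aug 17 2018 7:00 PM + 3 h = Aug 17 2018 10:00 PM.
Aug 17 2018 10:00 PM + 3 h = Aug 18 2018 1:00 AM.
Aug 18 2018 1:00 AM + 3 h = Aug 18 2018 4:00 AM.
Aug 18 2018 4:00 AM + 3 h = Aug 18 2018 7:00 AM.
Aug 18 2018 7:00 AM + 3 h = Aug 18 2018 10:00 AM.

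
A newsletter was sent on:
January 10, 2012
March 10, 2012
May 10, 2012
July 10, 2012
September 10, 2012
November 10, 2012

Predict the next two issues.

Gaps: 60, 61, 61, 62, 61 days — not constant. Every event is on the 10th of the month.
Pattern: the 10th of every 2 months.
January 2013: January 10, 2013.
March 2013: March 10, 2013.

January 10, 2013; March 10, 2013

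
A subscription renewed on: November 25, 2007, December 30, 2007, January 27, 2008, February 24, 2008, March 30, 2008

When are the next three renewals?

April 27, 2008; May 25, 2008; June 29, 2008

Every date is a Sunday; gaps 35, 28, 28, 35 days.
Each is the last Sunday of its month (at least one falls on the 29th or later, ruling out '4th Sunday').
April 2008 ends with Sunday April 27, 2008.
May 2008 ends with Sunday May 25, 2008.
June 2008 ends with Sunday June 29, 2008.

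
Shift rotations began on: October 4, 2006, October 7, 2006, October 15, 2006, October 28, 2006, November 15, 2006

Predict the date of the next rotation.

The spacing grows by 5 each time: 3, 8, 13, 18 days.
Next gap: 23 days. November 15, 2006 + 23 days = December 8, 2006.

December 8, 2006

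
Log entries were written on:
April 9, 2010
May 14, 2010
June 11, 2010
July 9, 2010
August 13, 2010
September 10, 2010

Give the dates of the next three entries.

October 8, 2010; November 12, 2010; December 10, 2010

All dates are Fridays, 35, 28, 28, 35, 28 days apart.
Specifically, the 2nd Friday of each month.
2nd Friday of October 2010: October 8, 2010.
November 2010 — 2nd Friday is November 12, 2010.
2nd Friday of December 2010: December 10, 2010.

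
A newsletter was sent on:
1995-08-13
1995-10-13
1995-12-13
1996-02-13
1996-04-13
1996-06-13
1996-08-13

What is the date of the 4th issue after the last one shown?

Gaps: 61, 61, 62, 60, 61, 61 days — not constant. Every event is on the 13th of the month.
Pattern: the 13th of every 2 months.
October 1996: 1996-10-13.
December 1996: 1996-12-13.
Next: February 1997 → 1997-02-13.
April 1997: 1997-04-13.

1997-04-13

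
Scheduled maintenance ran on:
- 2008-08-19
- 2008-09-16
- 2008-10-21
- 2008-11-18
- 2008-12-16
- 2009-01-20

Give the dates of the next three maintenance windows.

These are Tuesdays at 28- or 35-day spacing (28, 35, 28, 28, 35).
The pattern: 3rd Tuesday of the month.
February 2009 — 3rd Tuesday is 2009-02-17.
March 2009 — 3rd Tuesday is 2009-03-17.
April 2009 — 3rd Tuesday is 2009-04-21.

2009-02-17, 2009-03-17, 2009-04-21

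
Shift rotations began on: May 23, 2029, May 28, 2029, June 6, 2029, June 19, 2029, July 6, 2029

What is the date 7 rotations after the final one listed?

Intervals are 5, 9, 13, 17 days — an arithmetic progression with common difference 4.
Next gap: 21 days. July 6, 2029 + 21 days = July 27, 2029.
Next gap: 25 days. July 27, 2029 + 25 days = August 21, 2029.
Next gap: 29 days. August 21, 2029 + 29 days = September 19, 2029.
Next gap: 33 days. September 19, 2029 + 33 days = October 22, 2029.
Next gap: 37 days. October 22, 2029 + 37 days = November 28, 2029.
Next gap: 41 days. November 28, 2029 + 41 days = January 8, 2030.
Next gap: 45 days. January 8, 2030 + 45 days = February 22, 2030.

February 22, 2030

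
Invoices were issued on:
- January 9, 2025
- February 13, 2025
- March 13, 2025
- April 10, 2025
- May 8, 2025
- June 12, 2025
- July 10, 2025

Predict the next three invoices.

All dates are Thursdays, 35, 28, 28, 28, 35, 28 days apart.
Specifically, the 2nd Thursday of each month.
2nd Thursday of August 2025: August 14, 2025.
September 2025 — 2nd Thursday is September 11, 2025.
October 2025 — 2nd Thursday is October 9, 2025.

August 14, 2025; September 11, 2025; October 9, 2025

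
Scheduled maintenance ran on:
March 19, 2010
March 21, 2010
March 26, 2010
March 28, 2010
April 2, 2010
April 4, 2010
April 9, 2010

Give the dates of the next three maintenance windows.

Every event lands on a Friday or Sunday (gaps cycle 2, 5, 2, 5, 2, 5).
So the schedule is: every Friday and Sunday.
Next Sunday: April 11, 2010.
Next Friday: April 16, 2010.
The following Sunday is April 18, 2010.

April 11, 2010; April 16, 2010; April 18, 2010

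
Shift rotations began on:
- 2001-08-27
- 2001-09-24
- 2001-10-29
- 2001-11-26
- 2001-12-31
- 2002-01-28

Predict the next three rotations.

2002-02-25, 2002-03-25, 2002-04-29

All Mondays; the gaps (28, 35, 28, 35, 28) vary with month length.
This is the last Monday of each month.
February 2002 ends with Monday 2002-02-25.
Last Monday of March 2002: 2002-03-25.
April 2002 ends with Monday 2002-04-29.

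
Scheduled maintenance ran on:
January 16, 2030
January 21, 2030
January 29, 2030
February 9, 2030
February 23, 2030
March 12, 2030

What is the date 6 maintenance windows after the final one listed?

August 24, 2030

Intervals are 5, 8, 11, 14, 17 days — an arithmetic progression with common difference 3.
Next gap: 20 days. March 12, 2030 + 20 days = April 1, 2030.
Next gap: 23 days. April 1, 2030 + 23 days = April 24, 2030.
Next gap: 26 days. April 24, 2030 + 26 days = May 20, 2030.
Next gap: 29 days. May 20, 2030 + 29 days = June 18, 2030.
Next gap: 32 days. June 18, 2030 + 32 days = July 20, 2030.
Next gap: 35 days. July 20, 2030 + 35 days = August 24, 2030.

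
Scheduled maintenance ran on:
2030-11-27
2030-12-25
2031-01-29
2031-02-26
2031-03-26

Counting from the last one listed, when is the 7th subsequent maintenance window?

2031-10-29

These are Wednesdays with 28, 35, 28, 28-day gaps.
Each is the final Wednesday of its month — 2031-01-29 is past the 28th, so '4th Wednesday' doesn't fit.
Last Wednesday of April 2031: 2031-04-30.
Last Wednesday of May 2031: 2031-05-28.
June 2031 ends with Wednesday 2031-06-25.
Last Wednesday of July 2031: 2031-07-30.
August 2031 ends with Wednesday 2031-08-27.
September 2031 ends with Wednesday 2031-09-24.
October 2031 ends with Wednesday 2031-10-29.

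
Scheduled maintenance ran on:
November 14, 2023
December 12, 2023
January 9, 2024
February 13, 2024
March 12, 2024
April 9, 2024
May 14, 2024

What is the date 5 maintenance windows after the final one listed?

October 8, 2024

All dates are Tuesdays, 28, 28, 35, 28, 28, 35 days apart.
Specifically, the 2nd Tuesday of each month.
June 2024 — 2nd Tuesday is June 11, 2024.
2nd Tuesday of July 2024: July 9, 2024.
2nd Tuesday of August 2024: August 13, 2024.
2nd Tuesday of September 2024: September 10, 2024.
2nd Tuesday of October 2024: October 8, 2024.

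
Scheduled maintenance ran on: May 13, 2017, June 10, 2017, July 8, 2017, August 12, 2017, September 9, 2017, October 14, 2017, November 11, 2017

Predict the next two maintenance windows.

December 9, 2017; January 13, 2018

All dates are Saturdays, 28, 28, 35, 28, 35, 28 days apart.
Specifically, the 2nd Saturday of each month.
2nd Saturday of December 2017: December 9, 2017.
2nd Saturday of January 2018: January 13, 2018.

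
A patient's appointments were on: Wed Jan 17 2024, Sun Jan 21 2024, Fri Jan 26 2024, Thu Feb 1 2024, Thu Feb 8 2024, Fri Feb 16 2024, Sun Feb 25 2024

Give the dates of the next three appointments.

Wed Mar 6 2024, Sun Mar 17 2024, Fri Mar 29 2024

Gaps: 4, 5, 6, 7, 8, 9 days — each gap is 1 larger than the previous one.
Next gap: 10 days. Sun Feb 25 2024 + 10 days = Wed Mar 6 2024.
Next gap: 11 days. Wed Mar 6 2024 + 11 days = Sun Mar 17 2024.
Next gap: 12 days. Sun Mar 17 2024 + 12 days = Fri Mar 29 2024.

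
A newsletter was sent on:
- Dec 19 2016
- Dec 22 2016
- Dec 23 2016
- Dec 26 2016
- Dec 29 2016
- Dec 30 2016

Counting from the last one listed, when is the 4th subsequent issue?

Jan 9 2017

Every event lands on a Monday or Thursday or Friday (gaps cycle 3, 1, 3, 3, 1).
So the schedule is: every Monday, Thursday and Friday.
The following Monday is Jan 2 2017.
The following Thursday is Jan 5 2017.
The following Friday is Jan 6 2017.
Next Monday: Jan 9 2017.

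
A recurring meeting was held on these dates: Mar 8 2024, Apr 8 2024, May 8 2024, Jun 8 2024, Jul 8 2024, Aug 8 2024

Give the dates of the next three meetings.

Gaps: 31, 30, 31, 30, 31 days — not constant. Every event is on the 8th of the month.
Pattern: the 8th of each month.
Next: September 2024 → Sep 8 2024.
Next: October 2024 → Oct 8 2024.
Next: November 2024 → Nov 8 2024.

Sep 8 2024, Oct 8 2024, Nov 8 2024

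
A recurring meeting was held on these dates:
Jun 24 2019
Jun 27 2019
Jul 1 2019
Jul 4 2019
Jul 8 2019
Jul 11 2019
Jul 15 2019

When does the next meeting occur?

Jul 18 2019

Gaps: 3, 4, 3, 4, 3, 4 days — not constant, but cyclic with period 2.
The events fall on every Monday and Thursday.
The following Thursday is Jul 18 2019.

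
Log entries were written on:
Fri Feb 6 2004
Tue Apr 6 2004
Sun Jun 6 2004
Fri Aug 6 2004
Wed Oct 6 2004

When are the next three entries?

Mon Dec 6 2004, Sun Feb 6 2005, Wed Apr 6 2005

Each date is the 6th; the gaps (60, 61, 61, 61) track the month lengths.
The rule is the 6th of every 2 months.
December 2004: Mon Dec 6 2004.
Next: February 2005 → Sun Feb 6 2005.
April 2005: Wed Apr 6 2005.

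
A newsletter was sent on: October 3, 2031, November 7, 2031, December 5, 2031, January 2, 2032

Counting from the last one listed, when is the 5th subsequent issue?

Gaps: 35, 28, 28 days — a mix of 28 and 35. Every date is a Friday.
Each is the 1st Friday of its month.
1st Friday of February 2032: February 6, 2032.
1st Friday of March 2032: March 5, 2032.
April 2032 — 1st Friday is April 2, 2032.
1st Friday of May 2032: May 7, 2032.
1st Friday of June 2032: June 4, 2032.

June 4, 2032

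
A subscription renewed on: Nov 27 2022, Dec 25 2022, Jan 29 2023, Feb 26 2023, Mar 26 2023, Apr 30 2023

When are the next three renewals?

All Sundays; the gaps (28, 35, 28, 28, 35) vary with month length.
This is the last Sunday of each month.
Last Sunday of May 2023: May 28 2023.
June 2023 ends with Sunday Jun 25 2023.
Last Sunday of July 2023: Jul 30 2023.

May 28 2023, Jun 25 2023, Jul 30 2023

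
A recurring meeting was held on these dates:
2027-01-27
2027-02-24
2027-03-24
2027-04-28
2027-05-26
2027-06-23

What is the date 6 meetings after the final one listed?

These are Wednesdays at 28- or 35-day spacing (28, 28, 35, 28, 28).
The pattern: 4th Wednesday of the month.
July 2027 — 4th Wednesday is 2027-07-28.
August 2027 — 4th Wednesday is 2027-08-25.
September 2027 — 4th Wednesday is 2027-09-22.
October 2027 — 4th Wednesday is 2027-10-27.
4th Wednesday of November 2027: 2027-11-24.
4th Wednesday of December 2027: 2027-12-22.

2027-12-22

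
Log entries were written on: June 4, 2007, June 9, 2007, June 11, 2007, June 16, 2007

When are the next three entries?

Every event lands on a Monday or Saturday (gaps cycle 5, 2, 5).
So the schedule is: every Monday and Saturday.
Next Monday: June 18, 2007.
Next Saturday: June 23, 2007.
Next Monday: June 25, 2007.

June 18, 2007; June 23, 2007; June 25, 2007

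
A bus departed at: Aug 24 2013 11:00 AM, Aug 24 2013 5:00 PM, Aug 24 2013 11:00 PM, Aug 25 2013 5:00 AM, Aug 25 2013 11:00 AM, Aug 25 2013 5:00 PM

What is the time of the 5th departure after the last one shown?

Aug 26 2013 11:00 PM

Spacing: 6, 6, 6, 6, 6 h — constant 6 h.
Aug 25 2013 5:00 PM + 6 h = Aug 25 2013 11:00 PM.
Aug 25 2013 11:00 PM + 6 h = Aug 26 2013 5:00 AM.
Aug 26 2013 5:00 AM + 6 h = Aug 26 2013 11:00 AM.
Aug 26 2013 11:00 AM + 6 h = Aug 26 2013 5:00 PM.
Aug 26 2013 5:00 PM + 6 h = Aug 26 2013 11:00 PM.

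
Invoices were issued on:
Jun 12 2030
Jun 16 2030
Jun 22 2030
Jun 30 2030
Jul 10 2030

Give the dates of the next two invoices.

The spacing grows by 2 each time: 4, 6, 8, 10 days.
Next gap: 12 days. Jul 10 2030 + 12 days = Jul 22 2030.
Next gap: 14 days. Jul 22 2030 + 14 days = Aug 5 2030.

Jul 22 2030, Aug 5 2030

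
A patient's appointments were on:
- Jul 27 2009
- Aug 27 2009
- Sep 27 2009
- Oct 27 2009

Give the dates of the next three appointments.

Gaps: 31, 31, 30 days — not constant. Every event is on the 27th of the month.
Pattern: the 27th of each month.
November 2009: Nov 27 2009.
Next: December 2009 → Dec 27 2009.
January 2010: Jan 27 2010.

Nov 27 2009, Dec 27 2009, Jan 27 2010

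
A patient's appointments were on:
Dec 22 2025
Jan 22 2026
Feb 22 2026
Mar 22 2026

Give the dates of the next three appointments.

Each date is the 22nd; the gaps (31, 31, 28) track the month lengths.
The rule is the 22nd of each month.
April 2026: Apr 22 2026.
Next: May 2026 → May 22 2026.
Next: June 2026 → Jun 22 2026.

Apr 22 2026, May 22 2026, Jun 22 2026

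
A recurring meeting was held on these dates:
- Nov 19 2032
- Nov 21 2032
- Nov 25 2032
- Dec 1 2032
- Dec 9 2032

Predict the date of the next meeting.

The spacing grows by 2 each time: 2, 4, 6, 8 days.
Next gap: 10 days. Dec 9 2032 + 10 days = Dec 19 2032.

Dec 19 2032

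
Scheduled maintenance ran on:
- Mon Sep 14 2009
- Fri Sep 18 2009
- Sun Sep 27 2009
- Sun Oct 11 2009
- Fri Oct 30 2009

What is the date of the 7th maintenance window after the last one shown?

Intervals are 4, 9, 14, 19 days — an arithmetic progression with common difference 5.
Next gap: 24 days. Fri Oct 30 2009 + 24 days = Mon Nov 23 2009.
Next gap: 29 days. Mon Nov 23 2009 + 29 days = Tue Dec 22 2009.
Next gap: 34 days. Tue Dec 22 2009 + 34 days = Mon Jan 25 2010.
Next gap: 39 days. Mon Jan 25 2010 + 39 days = Fri Mar 5 2010.
Next gap: 44 days. Fri Mar 5 2010 + 44 days = Sun Apr 18 2010.
Next gap: 49 days. Sun Apr 18 2010 + 49 days = Sun Jun 6 2010.
Next gap: 54 days. Sun Jun 6 2010 + 54 days = Fri Jul 30 2010.

Fri Jul 30 2010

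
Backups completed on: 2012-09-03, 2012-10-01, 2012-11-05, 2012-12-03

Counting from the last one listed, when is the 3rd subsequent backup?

Gaps: 28, 35, 28 days — a mix of 28 and 35. Every date is a Monday.
Each is the 1st Monday of its month.
1st Monday of January 2013: 2013-01-07.
1st Monday of February 2013: 2013-02-04.
March 2013 — 1st Monday is 2013-03-04.

2013-03-04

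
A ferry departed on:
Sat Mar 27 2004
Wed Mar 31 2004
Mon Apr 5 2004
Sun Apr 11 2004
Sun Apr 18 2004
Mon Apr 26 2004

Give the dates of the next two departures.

Gaps: 4, 5, 6, 7, 8 days — each gap is 1 larger than the previous one.
Next gap: 9 days. Mon Apr 26 2004 + 9 days = Wed May 5 2004.
Next gap: 10 days. Wed May 5 2004 + 10 days = Sat May 15 2004.

Wed May 5 2004, Sat May 15 2004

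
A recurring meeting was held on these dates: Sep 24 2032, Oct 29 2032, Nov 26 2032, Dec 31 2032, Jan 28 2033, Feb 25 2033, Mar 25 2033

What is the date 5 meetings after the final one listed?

Aug 26 2033

All Fridays; the gaps (35, 28, 35, 28, 28, 28) vary with month length.
This is the last Friday of each month.
April 2033 ends with Friday Apr 29 2033.
Last Friday of May 2033: May 27 2033.
Last Friday of June 2033: Jun 24 2033.
July 2033 ends with Friday Jul 29 2033.
Last Friday of August 2033: Aug 26 2033.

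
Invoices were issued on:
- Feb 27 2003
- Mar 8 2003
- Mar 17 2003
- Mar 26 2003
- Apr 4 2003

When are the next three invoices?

Apr 13 2003, Apr 22 2003, May 1 2003

The spacing is 9, 9, 9, 9 days — always 9 days.
Apr 4 2003 + 9 days = Apr 13 2003.
Apr 13 2003 + 9 days = Apr 22 2003.
Apr 22 2003 + 9 days = May 1 2003.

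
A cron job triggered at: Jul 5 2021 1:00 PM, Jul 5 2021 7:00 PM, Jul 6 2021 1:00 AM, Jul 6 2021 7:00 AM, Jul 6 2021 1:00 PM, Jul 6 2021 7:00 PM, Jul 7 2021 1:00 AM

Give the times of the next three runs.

Jul 7 2021 7:00 AM, Jul 7 2021 1:00 PM, Jul 7 2021 7:00 PM

Gaps: 6, 6, 6, 6, 6, 6 hours — each event is 6 hours after the previous one.
Jul 7 2021 1:00 AM + 6 h = Jul 7 2021 7:00 AM.
Jul 7 2021 7:00 AM + 6 h = Jul 7 2021 1:00 PM.
Jul 7 2021 1:00 PM + 6 h = Jul 7 2021 7:00 PM.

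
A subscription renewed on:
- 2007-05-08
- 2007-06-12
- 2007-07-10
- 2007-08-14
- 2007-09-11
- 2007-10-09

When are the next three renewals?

These are Tuesdays at 28- or 35-day spacing (35, 28, 35, 28, 28).
The pattern: 2nd Tuesday of the month.
2nd Tuesday of November 2007: 2007-11-13.
2nd Tuesday of December 2007: 2007-12-11.
January 2008 — 2nd Tuesday is 2008-01-08.

2007-11-13, 2007-12-11, 2008-01-08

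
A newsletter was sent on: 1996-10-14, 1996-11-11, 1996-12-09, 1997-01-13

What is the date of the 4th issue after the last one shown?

1997-05-12

These are Mondays at 28- or 35-day spacing (28, 28, 35).
The pattern: 2nd Monday of the month.
February 1997 — 2nd Monday is 1997-02-10.
2nd Monday of March 1997: 1997-03-10.
April 1997 — 2nd Monday is 1997-04-14.
2nd Monday of May 1997: 1997-05-12.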